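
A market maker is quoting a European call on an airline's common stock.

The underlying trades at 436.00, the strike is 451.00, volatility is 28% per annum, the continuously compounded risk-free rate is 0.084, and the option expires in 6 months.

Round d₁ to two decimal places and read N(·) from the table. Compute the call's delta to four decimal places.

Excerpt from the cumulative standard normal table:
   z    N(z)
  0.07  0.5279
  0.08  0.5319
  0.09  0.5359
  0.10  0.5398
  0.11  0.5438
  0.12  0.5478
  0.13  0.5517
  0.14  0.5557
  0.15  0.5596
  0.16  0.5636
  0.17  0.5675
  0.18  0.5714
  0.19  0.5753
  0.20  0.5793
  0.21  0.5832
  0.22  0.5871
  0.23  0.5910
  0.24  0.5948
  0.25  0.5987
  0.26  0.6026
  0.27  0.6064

σ√T = 0.28·√0.5 = 0.1980
d₁ = [ln(436/451) + (0.084 + 0.28²/2)·0.5] / 0.1980 = [-0.0338 + 0.0616] / 0.1980 = 0.1403 ⇒ 0.14
N(d₁) = N(0.14) = 0.5557
Δ_call = N(d₁) = 0.5557

0.5557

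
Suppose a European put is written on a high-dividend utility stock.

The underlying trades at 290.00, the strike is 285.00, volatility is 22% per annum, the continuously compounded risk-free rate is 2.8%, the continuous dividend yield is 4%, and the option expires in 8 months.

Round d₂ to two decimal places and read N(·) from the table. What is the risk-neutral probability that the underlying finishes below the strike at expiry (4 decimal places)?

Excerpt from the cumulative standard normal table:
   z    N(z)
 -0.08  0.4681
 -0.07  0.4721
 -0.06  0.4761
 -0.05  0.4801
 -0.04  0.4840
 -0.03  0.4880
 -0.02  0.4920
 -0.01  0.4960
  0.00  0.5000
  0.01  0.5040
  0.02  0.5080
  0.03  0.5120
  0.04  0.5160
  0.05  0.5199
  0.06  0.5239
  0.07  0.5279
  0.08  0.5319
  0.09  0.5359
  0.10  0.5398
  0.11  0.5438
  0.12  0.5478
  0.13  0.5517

T = 0.6667;  σ√T = 0.1796
ln(S/K) + (r − q + σ²/2)T = ln(290/285) + (0.028 − 0.04 + 0.22²/2)·0.6667 = 0.0174 + 0.0081 = 0.0255
d₁ = 0.0255 / 0.1796 = 0.1421 ⇒ 0.14
d₂ = d₁ − σ√T = 0.1421 − 0.1796 = -0.0375 ⇒ -0.04
Risk-neutral Pr[S_T < K] = N(−d₂) = N(0.04) = 0.5160

0.5160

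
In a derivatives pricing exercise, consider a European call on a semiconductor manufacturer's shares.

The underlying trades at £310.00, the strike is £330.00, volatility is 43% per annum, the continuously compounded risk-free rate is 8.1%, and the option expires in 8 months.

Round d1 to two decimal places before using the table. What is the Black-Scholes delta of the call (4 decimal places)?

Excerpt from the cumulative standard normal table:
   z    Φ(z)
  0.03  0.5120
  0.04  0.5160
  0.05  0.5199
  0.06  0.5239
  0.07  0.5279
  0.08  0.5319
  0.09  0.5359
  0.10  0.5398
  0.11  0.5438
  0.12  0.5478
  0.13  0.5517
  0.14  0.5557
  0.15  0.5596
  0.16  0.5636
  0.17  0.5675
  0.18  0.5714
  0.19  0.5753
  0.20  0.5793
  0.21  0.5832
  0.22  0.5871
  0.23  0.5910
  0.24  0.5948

0.5596

σ√T = 0.43 × 0.8165 = 0.3511
d₁ = [ln(310/330) + (0.081 + 0.43²/2)·0.6667] / 0.3511 = [-0.0625 + 0.1156] / 0.3511 = 0.1513 ⇒ 0.15
N(d₁) = N(0.15) = 0.5596
Δ_call = N(d₁) = 0.5596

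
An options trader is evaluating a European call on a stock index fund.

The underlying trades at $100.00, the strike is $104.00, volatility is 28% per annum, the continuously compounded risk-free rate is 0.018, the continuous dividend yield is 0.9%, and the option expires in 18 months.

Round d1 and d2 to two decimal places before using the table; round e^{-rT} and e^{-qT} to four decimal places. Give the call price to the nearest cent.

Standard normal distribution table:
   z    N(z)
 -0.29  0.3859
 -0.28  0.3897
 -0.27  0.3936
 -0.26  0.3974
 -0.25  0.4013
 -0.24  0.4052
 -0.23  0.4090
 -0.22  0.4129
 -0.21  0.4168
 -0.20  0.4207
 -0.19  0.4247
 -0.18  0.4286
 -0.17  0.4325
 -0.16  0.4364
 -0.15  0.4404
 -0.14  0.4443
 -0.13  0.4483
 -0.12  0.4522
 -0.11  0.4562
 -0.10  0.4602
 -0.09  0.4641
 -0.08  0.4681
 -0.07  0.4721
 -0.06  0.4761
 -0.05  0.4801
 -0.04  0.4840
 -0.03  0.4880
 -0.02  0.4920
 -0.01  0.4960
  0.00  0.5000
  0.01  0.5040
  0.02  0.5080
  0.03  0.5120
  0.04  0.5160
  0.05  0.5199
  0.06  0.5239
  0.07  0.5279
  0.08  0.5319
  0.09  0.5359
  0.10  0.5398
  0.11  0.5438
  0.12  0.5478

σ√T = 0.28·√1.5 = 0.3429
ln(S/K) + (r − q + σ²/2)T = ln(100/104) + (0.018 − 0.009 + 0.28²/2)·1.5 = -0.0392 + 0.0723 = 0.0331
d₁ = 0.0331 / 0.3429 = 0.0965 ≈ 0.10
d₂ = d₁ − σ√T = 0.0965 − 0.3429 = -0.2465 ≈ -0.25
e^(−qT) = e^(−0.009·1.5) = 0.9866;  e^(−rT) = e^(−0.018·1.5) = 0.9734
C = 100·0.9866·N(0.10) − 104·0.9734·N(-0.25) = 100·0.9866·0.5398 − 104·0.9734·0.4013 = 53.2567 − 40.6250 = 12.6316

$12.63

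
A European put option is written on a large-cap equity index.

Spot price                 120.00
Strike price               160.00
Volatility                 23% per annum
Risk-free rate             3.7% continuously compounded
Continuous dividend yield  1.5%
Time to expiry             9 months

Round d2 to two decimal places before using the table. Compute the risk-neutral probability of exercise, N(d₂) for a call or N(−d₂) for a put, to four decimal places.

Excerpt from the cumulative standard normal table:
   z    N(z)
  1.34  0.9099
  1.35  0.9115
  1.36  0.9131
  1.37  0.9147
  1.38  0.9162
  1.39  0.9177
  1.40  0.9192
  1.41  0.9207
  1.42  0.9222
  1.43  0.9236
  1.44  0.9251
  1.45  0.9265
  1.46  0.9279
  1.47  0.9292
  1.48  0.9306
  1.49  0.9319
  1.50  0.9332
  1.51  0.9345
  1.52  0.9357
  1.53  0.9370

σ√T = 0.23 × 0.8660 = 0.1992
d₁ = [ln(120/160) + (0.037 − 0.015 + ½·0.23²)·0.75] / (σ√T) = (-0.2877 + 0.0363) / 0.1992 = -1.2619 → -1.26
d₂ = -1.2619 − 0.1992 = -1.4610 → -1.46
Pr(exercise) under Q = N(−d₂) = N(1.46) = 0.9279

0.9279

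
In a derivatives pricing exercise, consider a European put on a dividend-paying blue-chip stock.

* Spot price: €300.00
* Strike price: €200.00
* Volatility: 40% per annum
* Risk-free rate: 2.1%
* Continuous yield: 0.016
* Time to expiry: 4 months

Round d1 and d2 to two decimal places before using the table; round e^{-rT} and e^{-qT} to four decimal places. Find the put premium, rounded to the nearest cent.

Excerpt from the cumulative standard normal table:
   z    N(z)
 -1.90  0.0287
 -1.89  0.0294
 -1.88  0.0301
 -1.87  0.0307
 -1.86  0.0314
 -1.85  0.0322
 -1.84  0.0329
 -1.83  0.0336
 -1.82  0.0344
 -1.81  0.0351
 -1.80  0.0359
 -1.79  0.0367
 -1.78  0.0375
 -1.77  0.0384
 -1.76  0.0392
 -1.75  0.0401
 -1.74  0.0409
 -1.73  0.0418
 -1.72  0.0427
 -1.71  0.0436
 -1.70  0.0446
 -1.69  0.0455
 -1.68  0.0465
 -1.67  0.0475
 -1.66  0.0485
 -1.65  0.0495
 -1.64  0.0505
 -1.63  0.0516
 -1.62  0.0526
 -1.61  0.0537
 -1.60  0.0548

σ√T = 0.4 × 0.5774 = 0.2309
d₁ = [ln(300/200) + (0.021 − 0.016 + 0.4²/2)·0.3333] / 0.2309 = [0.4055 + 0.0283] / 0.2309 = 1.8784 → 1.88
d₂ = d₁ − σ√T = 1.8784 − 0.2309 = 1.6475 → 1.65
e^(−qT) = e^(−0.016·0.3333) = 0.9947;  e^(−rT) = e^(−0.021·0.3333) = 0.9930
N(−d₂) = N(-1.65) = 0.0495;  N(−d₁) = N(-1.88) = 0.0301
P = 200·0.9930·0.0495 − 300·0.9947·0.0301 = 9.8307 − 8.9821 = 0.8486

€0.85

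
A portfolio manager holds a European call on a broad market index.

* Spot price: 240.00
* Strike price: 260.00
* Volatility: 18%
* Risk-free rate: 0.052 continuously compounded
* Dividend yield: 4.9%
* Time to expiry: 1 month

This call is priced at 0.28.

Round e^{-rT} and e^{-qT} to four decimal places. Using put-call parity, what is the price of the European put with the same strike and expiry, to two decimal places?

exp(−qT) = exp(−0.049·0.08333) = 0.9959;  exp(−rT) = exp(−0.052·0.08333) = 0.9957
Put-call parity: C − P = S·e^(−qT) − K·e^(−rT) = 240·0.9959 − 260·0.9957 = 239.0160 − 258.8820 = -19.8660
P = C − (C − P) = 0.28 − (-19.8660) = 20.1460

20.15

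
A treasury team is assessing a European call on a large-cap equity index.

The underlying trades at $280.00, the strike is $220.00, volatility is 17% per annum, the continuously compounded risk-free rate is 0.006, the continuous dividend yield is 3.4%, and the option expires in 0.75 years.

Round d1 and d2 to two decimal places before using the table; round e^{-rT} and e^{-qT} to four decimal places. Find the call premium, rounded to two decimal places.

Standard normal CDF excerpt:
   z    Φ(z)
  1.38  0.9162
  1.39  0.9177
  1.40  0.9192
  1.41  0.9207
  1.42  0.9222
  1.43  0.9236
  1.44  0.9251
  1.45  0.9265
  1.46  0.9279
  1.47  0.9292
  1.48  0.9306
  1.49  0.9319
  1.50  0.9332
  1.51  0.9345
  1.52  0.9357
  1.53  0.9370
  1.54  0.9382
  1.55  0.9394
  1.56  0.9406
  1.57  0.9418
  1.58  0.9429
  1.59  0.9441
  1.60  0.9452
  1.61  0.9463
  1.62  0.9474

$55.09

σ√T = 0.17·√0.75 = 0.1472
d₁ = [ln(280/220) + (0.006 − 0.034 + ½·0.17²)·0.75] / (σ√T) = (0.2412 − 0.0102) / 0.1472 = 1.5690 ⇒ 1.57
d₂ = 1.5690 − 0.1472 = 1.4218 ⇒ 1.42
e^(−qT) = e^(−0.034·0.75) = 0.9748;  e^(−rT) = e^(−0.006·0.75) = 0.9955
N(d₁) = N(1.57) = 0.9418;  N(d₂) = N(1.42) = 0.9222
C = 280·0.9748·0.9418 − 220·0.9955·0.9222 = 257.0587 − 201.9710 = 55.0876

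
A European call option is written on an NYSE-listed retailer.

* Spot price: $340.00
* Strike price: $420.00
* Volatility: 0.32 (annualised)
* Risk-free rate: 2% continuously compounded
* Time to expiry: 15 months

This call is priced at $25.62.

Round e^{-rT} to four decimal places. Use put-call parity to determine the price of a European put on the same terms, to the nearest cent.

$95.25

exp(−rT) = exp(−0.02·1.25) = 0.9753
Put-call parity: C − P = S − K·e^(−rT) = 340 − 420·0.9753 = 340 − 409.6260 = -69.6260
P = C − (C − P) = 25.62 − (-69.6260) = 95.2460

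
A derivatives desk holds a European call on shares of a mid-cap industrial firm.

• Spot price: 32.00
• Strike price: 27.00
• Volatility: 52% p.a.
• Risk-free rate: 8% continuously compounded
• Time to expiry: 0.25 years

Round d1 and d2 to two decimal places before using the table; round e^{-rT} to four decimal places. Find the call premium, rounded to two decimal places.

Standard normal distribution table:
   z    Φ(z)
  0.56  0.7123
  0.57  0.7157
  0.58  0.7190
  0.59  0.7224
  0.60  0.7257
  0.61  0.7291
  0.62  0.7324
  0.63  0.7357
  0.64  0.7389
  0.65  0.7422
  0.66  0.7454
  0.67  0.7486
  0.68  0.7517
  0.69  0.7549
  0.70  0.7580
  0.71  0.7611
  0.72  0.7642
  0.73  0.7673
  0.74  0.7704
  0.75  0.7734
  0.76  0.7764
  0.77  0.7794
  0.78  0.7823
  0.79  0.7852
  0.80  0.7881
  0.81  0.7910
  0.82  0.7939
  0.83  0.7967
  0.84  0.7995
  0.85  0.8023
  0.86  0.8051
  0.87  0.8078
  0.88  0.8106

T = 0.25;  σ√T = 0.2600
d₁ = [ln(32/27) + (0.08 + 0.52²/2)·0.25] / 0.2600 = [0.1699 + 0.0538] / 0.2600 = 0.8604 → 0.86
d₂ = d₁ − σ√T = 0.8604 − 0.2600 = 0.6004 → 0.60
exp(−rT) = exp(−0.08·0.25) = 0.9802
C = 32·N(0.86) − 27·0.9802·N(0.60) = 32·0.8051 − 27·0.9802·0.7257 = 25.7632 − 19.2059 = 6.5573

6.56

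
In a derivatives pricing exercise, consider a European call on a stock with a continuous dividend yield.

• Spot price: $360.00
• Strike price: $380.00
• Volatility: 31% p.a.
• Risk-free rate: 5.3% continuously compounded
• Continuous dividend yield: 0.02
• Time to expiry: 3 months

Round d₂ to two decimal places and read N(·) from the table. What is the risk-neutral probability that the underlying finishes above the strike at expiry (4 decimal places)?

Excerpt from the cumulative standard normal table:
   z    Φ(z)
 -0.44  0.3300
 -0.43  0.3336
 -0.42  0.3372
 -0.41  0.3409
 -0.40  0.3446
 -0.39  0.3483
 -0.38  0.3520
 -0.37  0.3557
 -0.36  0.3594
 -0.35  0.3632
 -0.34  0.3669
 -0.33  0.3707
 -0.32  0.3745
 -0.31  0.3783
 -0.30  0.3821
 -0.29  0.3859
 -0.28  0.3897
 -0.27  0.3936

0.3557

σ√T = 0.31 × 0.5000 = 0.1550
d₁ = [ln(360/380) + (0.053 − 0.02 + ½·0.31²)·0.25] / (σ√T) = (-0.0541 + 0.0203) / 0.1550 = -0.2181 ⇒ -0.22
d₂ = -0.2181 − 0.1550 = -0.3731 ⇒ -0.37
Pr(exercise) under Q = N(d₂) = 0.3557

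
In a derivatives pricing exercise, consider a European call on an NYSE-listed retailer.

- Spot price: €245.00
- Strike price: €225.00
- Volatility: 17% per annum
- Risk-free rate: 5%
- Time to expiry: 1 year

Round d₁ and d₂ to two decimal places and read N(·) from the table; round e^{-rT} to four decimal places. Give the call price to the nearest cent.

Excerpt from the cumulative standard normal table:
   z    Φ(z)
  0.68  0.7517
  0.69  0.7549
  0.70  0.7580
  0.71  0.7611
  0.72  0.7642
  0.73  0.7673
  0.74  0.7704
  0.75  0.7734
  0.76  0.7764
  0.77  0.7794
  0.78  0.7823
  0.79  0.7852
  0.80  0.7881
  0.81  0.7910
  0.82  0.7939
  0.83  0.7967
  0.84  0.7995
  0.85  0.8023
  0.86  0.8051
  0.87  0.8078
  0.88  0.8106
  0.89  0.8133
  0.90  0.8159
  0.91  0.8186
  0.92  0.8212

T = 1;  σ√T = 0.1700
d₁ = [ln(245/225) + (0.05 + ½·0.17²)·1] / (σ√T) = (0.0852 + 0.0645) / 0.1700 = 0.8800 ⇒ 0.88
d₂ = 0.8800 − 0.1700 = 0.7100 ⇒ 0.71
e^(−rT) = e^(−0.05·1) = 0.9512
C = 245·N(0.88) − 225·0.9512·N(0.71) = 245·0.8106 − 225·0.9512·0.7611 = 198.5970 − 162.8906 = 35.7064

€35.71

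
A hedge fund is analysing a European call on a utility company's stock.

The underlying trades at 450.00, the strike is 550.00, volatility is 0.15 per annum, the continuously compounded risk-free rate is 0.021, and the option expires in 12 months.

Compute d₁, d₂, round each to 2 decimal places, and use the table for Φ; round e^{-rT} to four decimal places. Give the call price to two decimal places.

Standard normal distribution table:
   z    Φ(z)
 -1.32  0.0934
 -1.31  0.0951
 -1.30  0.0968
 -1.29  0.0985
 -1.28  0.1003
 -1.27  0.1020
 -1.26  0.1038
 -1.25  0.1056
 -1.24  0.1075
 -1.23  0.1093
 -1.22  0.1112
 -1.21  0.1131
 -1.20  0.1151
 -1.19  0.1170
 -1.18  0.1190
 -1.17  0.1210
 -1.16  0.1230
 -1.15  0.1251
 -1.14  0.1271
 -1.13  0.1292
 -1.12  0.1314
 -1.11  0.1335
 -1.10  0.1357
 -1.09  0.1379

4.20

T = 1;  σ√T = 0.1500
d₁ = [ln(450/550) + (0.021 + 0.15²/2)·1] / 0.1500 = [-0.2007 + 0.0323] / 0.1500 = -1.1228 which rounds to -1.12
d₂ = d₁ − σ√T = -1.1228 − 0.1500 = -1.2728 which rounds to -1.27
exp(−rT) = exp(−0.021·1) = 0.9792
C = 450·N(-1.12) − 550·0.9792·N(-1.27) = 450·0.1314 − 550·0.9792·0.1020 = 59.1300 − 54.9331 = 4.1969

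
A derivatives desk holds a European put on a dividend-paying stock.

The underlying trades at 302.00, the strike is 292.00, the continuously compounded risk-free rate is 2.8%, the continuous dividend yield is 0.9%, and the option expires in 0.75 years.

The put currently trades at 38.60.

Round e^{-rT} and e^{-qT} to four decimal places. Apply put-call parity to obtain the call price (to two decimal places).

52.65

exp(−qT) = exp(−0.009·0.75) = 0.9933;  exp(−rT) = exp(−0.028·0.75) = 0.9792
Put-call parity: C − P = S·e^(−qT) − K·e^(−rT) = 302·0.9933 − 292·0.9792 = 299.9766 − 285.9264 = 14.0502
C = P + (C − P) = 38.60 + (14.0502) = 52.6502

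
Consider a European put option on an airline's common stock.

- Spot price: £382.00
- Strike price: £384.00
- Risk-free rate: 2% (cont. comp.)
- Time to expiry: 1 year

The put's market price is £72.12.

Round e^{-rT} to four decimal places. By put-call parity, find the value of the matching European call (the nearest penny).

£77.72

exp(−rT) = exp(−0.02·1) = 0.9802
Put-call parity: C − P = S − K·e^(−rT) = 382 − 384·0.9802 = 382 − 376.3968 = 5.6032
C = P + (C − P) = 72.12 + (5.6032) = 77.7232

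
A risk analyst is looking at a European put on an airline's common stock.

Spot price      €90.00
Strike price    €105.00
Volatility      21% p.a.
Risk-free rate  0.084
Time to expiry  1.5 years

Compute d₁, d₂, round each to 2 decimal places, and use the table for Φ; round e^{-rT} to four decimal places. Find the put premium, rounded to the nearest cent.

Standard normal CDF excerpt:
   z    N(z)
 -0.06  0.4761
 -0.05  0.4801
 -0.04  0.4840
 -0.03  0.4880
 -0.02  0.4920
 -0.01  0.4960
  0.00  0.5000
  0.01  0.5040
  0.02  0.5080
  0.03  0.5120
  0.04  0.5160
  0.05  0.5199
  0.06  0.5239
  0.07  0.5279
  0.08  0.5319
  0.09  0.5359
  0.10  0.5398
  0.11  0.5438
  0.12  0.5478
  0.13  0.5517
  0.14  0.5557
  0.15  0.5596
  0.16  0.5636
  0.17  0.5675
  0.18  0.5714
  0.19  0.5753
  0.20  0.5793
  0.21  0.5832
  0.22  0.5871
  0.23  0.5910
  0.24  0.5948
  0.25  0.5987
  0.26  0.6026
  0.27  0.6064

€10.78

σ√T = 0.21 × 1.2247 = 0.2572
d₁ = [ln(90/105) + (0.084 + 0.21²/2)·1.5] / 0.2572 = [-0.1542 + 0.1591] / 0.2572 = 0.0191 → 0.02
d₂ = d₁ − σ√T = 0.0191 − 0.2572 = -0.2381 → -0.24
exp(−rT) = exp(−0.084·1.5) = 0.8816
N(−d₂) = N(0.24) = 0.5948;  N(−d₁) = N(-0.02) = 0.4920
P = 105·0.8816·0.5948 − 90·0.4920 = 55.0594 − 44.2800 = 10.7794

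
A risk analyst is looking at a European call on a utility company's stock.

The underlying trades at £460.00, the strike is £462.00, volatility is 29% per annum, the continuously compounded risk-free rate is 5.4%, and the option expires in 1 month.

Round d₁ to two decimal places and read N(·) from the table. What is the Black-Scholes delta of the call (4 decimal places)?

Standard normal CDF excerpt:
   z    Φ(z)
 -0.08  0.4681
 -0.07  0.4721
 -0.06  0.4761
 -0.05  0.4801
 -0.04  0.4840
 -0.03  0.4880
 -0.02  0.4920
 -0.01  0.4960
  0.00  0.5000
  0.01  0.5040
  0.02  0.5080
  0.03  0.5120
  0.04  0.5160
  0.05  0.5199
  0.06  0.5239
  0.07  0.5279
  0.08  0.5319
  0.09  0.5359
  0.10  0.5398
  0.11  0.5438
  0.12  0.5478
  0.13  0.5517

0.5160

σ√T = 0.29 × 0.2887 = 0.0837
d₁ = [ln(460/462) + (0.054 + 0.29²/2)·0.08333] / 0.0837 = [-0.0043 + 0.0080] / 0.0837 = 0.0438 which rounds to 0.04
N(d₁) = N(0.04) = 0.5160
Δ_call = N(d₁) = 0.5160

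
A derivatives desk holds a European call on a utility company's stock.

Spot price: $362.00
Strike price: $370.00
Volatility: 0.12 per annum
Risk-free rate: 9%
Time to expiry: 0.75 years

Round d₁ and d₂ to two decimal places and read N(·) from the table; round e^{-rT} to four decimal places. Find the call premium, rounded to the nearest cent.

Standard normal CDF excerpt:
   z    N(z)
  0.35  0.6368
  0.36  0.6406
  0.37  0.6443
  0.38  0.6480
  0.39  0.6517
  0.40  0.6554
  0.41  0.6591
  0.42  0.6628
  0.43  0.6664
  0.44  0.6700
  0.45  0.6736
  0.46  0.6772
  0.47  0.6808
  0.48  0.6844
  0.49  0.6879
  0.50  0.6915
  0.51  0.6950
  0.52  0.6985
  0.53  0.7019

σ√T = 0.12·√0.75 = 0.1039
d₁ = [ln(362/370) + (0.09 + ½·0.12²)·0.75] / (σ√T) = (-0.0219 + 0.0729) / 0.1039 = 0.4911 ≈ 0.49
d₂ = 0.4911 − 0.1039 = 0.3872 ≈ 0.39
e^(−rT) = e^(−0.09·0.75) = 0.9347
C = 362·N(0.49) − 370·0.9347·N(0.39) = 362·0.6879 − 370·0.9347·0.6517 = 249.0198 − 225.3833 = 23.6365

$23.64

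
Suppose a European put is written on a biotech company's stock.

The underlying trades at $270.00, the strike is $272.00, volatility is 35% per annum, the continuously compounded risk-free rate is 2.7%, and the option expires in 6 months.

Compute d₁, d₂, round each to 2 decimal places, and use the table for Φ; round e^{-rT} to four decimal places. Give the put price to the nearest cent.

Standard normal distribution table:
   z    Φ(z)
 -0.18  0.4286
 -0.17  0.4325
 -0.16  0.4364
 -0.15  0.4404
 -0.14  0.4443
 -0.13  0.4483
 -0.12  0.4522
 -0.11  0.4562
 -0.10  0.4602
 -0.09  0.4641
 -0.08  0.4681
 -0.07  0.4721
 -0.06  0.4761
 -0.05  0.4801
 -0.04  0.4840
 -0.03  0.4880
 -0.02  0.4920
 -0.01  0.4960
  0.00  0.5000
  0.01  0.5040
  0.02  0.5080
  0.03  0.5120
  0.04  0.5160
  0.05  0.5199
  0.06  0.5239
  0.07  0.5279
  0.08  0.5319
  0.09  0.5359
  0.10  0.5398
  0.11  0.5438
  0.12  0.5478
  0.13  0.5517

σ√T = 0.35 × 0.7071 = 0.2475
d₁ = [ln(270/272) + (0.027 + 0.35²/2)·0.5] / 0.2475 = [-0.0074 + 0.0441] / 0.2475 = 0.1485 which rounds to 0.15
d₂ = d₁ − σ√T = 0.1485 − 0.2475 = -0.0990 which rounds to -0.10
e^(−rT) = e^(−0.027·0.5) = 0.9866
N(−d₂) = N(0.10) = 0.5398;  N(−d₁) = N(-0.15) = 0.4404
P = 272·0.9866·0.5398 − 270·0.4404 = 144.8581 − 118.9080 = 25.9501

$25.95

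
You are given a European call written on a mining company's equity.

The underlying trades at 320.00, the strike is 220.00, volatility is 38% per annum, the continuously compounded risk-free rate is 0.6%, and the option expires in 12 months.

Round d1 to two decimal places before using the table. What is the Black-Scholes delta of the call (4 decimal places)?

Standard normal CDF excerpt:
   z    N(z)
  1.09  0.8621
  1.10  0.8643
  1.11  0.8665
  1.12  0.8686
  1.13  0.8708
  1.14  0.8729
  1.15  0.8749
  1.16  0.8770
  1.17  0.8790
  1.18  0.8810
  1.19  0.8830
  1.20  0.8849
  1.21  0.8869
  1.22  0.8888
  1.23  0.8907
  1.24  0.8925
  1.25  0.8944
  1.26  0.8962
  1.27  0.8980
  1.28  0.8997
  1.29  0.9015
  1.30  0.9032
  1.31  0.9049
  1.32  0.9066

0.8830

σ√T = 0.38·√1 = 0.3800
d₁ = [ln(320/220) + (0.006 + 0.38²/2)·1] / 0.3800 = [0.3747 + 0.0782] / 0.3800 = 1.1918 which rounds to 1.19
N(d₁) = N(1.19) = 0.8830
Δ_call = N(d₁) = 0.8830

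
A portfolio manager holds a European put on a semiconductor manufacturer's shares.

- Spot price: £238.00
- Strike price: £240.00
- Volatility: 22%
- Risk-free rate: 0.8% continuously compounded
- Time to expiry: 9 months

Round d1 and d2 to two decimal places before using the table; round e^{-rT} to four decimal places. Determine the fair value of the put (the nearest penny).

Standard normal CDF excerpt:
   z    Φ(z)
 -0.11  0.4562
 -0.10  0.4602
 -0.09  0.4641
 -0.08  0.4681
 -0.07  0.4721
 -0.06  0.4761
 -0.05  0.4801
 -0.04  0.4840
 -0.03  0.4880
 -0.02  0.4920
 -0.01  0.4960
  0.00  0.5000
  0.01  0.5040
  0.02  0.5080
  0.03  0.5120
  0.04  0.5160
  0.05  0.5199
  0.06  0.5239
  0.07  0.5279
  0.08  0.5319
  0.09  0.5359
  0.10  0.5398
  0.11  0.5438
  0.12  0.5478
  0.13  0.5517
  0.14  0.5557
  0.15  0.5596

σ√T = 0.22 × 0.8660 = 0.1905
d₁ = [ln(238/240) + (0.008 + 0.22²/2)·0.75] / 0.1905 = [-0.0084 + 0.0241] / 0.1905 = 0.0828 which rounds to 0.08
d₂ = d₁ − σ√T = 0.0828 − 0.1905 = -0.1077 which rounds to -0.11
exp(−rT) = exp(−0.008·0.75) = 0.9940
P = 240·0.9940·N(0.11) − 238·N(-0.08) = 240·0.9940·0.5438 − 238·0.4681 = 129.7289 − 111.4078 = 18.3211

£18.32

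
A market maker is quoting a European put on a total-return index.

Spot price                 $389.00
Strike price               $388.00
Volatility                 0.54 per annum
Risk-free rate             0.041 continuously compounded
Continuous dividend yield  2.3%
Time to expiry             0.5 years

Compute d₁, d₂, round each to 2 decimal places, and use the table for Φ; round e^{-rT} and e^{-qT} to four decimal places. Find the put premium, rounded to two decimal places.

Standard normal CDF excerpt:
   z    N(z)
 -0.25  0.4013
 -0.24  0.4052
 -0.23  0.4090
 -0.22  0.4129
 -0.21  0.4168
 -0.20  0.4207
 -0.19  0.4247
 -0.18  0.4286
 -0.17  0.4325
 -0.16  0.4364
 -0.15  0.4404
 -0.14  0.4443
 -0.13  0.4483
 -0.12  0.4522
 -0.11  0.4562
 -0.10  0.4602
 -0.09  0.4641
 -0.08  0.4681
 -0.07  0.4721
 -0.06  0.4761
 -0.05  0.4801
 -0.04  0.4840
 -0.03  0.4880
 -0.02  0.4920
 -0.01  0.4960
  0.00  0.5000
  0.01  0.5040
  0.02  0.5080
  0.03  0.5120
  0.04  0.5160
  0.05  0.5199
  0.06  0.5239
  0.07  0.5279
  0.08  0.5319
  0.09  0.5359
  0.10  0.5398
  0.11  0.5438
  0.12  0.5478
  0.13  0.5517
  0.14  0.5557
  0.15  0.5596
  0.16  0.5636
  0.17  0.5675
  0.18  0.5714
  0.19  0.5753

$55.45

σ√T = 0.54·√0.5 = 0.3818
d₁ = [ln(389/388) + (0.041 − 0.023 + 0.54²/2)·0.5] / 0.3818 = [0.0026 + 0.0819] / 0.3818 = 0.2212 → 0.22
d₂ = d₁ − σ√T = 0.2212 − 0.3818 = -0.1606 → -0.16
e^(−qT) = e^(−0.023·0.5) = 0.9886;  e^(−rT) = e^(−0.041·0.5) = 0.9797
N(−d₂) = N(0.16) = 0.5636;  N(−d₁) = N(-0.22) = 0.4129
P = 388·0.9797·0.5636 − 389·0.9886·0.4129 = 214.2377 − 158.7871 = 55.4506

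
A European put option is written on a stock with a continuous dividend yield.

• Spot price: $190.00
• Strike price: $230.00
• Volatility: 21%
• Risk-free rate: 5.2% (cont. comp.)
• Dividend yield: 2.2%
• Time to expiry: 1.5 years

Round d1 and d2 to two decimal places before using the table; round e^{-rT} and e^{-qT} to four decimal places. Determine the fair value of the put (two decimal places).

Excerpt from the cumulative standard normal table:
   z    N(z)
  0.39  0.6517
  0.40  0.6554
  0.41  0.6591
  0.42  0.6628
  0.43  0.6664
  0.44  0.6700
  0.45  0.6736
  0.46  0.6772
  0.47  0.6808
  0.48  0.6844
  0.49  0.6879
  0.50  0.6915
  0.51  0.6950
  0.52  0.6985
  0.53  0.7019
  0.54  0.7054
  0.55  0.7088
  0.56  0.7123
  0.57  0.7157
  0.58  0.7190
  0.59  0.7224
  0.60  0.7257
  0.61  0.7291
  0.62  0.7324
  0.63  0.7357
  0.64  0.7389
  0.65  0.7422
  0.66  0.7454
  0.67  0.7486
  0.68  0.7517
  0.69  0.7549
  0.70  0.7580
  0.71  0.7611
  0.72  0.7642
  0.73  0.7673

T = 1.5;  σ√T = 0.2572
ln(S/K) + (r − q + σ²/2)T = ln(190/230) + (0.052 − 0.022 + 0.21²/2)·1.5 = -0.1911 + 0.0781 = -0.1130
d₁ = -0.1130 / 0.2572 = -0.4393 which rounds to -0.44
d₂ = d₁ − σ√T = -0.4393 − 0.2572 = -0.6965 which rounds to -0.70
e^(−qT) = e^(−0.022·1.5) = 0.9675;  e^(−rT) = e^(−0.052·1.5) = 0.9250
P = 230·0.9250·N(0.70) − 190·0.9675·N(0.44) = 230·0.9250·0.7580 − 190·0.9675·0.6700 = 161.2645 − 123.1628 = 38.1017

$38.10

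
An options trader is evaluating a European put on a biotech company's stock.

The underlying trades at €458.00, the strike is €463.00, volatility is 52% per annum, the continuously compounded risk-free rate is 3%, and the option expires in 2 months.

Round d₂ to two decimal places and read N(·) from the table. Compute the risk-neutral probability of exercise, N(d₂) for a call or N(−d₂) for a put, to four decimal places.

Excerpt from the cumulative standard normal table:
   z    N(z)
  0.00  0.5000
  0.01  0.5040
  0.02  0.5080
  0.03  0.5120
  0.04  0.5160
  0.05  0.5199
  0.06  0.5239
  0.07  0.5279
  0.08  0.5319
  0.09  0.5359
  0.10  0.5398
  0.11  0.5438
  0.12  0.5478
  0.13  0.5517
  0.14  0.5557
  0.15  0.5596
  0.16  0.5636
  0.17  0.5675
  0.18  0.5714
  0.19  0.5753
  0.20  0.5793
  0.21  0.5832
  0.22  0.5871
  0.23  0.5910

0.5517

σ√T = 0.52 × 0.4082 = 0.2123
d₁ = [ln(458/463) + (0.03 + ½·0.52²)·0.1667] / (σ√T) = (-0.0109 + 0.0275) / 0.2123 = 0.0786 ≈ 0.08
d₂ = 0.0786 − 0.2123 = -0.1337 ≈ -0.13
Pr(exercise) under Q = N(−d₂) = N(0.13) = 0.5517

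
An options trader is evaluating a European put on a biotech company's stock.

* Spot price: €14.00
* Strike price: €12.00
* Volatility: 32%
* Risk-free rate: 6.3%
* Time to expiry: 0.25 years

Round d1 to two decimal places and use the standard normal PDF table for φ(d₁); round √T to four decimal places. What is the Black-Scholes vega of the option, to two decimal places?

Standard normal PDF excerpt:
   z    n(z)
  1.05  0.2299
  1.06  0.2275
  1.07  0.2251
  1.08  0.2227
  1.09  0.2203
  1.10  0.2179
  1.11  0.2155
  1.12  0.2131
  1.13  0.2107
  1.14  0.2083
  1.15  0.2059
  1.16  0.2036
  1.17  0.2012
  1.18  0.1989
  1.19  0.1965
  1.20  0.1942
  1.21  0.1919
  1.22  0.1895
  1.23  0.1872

σ√T = 0.32 × 0.5000 = 0.1600
d₁ = [ln(14/12) + (0.063 + 0.32²/2)·0.25] / 0.1600 = [0.1542 + 0.0285] / 0.1600 = 1.1419 → 1.14
√T = √0.25 = 0.5000
φ(d₁) = φ(1.14) = 0.2083
vega = S·φ(d₁)·√T = 14·0.2083·0.5000 = 1.4581
(The call has the same vega.)

1.46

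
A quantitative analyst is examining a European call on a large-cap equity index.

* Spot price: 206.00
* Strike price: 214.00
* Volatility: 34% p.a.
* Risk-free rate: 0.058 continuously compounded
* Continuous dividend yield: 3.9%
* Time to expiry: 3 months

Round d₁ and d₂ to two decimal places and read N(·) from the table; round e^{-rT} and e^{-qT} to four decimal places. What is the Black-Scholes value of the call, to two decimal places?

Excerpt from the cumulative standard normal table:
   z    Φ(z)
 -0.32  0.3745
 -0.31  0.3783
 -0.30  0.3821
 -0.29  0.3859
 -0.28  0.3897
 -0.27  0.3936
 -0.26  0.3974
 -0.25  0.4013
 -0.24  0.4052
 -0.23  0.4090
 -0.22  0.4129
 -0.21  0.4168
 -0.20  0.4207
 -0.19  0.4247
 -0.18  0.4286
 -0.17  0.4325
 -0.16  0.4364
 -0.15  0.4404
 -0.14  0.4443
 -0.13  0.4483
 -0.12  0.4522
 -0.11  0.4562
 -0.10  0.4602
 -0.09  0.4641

σ√T = 0.34·√0.25 = 0.1700
d₁ = [ln(206/214) + (0.058 − 0.039 + 0.34²/2)·0.25] / 0.1700 = [-0.0381 + 0.0192] / 0.1700 = -0.1112 ⇒ -0.11
d₂ = d₁ − σ√T = -0.1112 − 0.1700 = -0.2812 ⇒ -0.28
exp(−qT) = exp(−0.039·0.25) = 0.9903;  exp(−rT) = exp(−0.058·0.25) = 0.9856
N(d₁) = N(-0.11) = 0.4562;  N(d₂) = N(-0.28) = 0.3897
C = 206·0.9903·0.4562 − 214·0.9856·0.3897 = 93.0656 − 82.1949 = 10.8707

10.87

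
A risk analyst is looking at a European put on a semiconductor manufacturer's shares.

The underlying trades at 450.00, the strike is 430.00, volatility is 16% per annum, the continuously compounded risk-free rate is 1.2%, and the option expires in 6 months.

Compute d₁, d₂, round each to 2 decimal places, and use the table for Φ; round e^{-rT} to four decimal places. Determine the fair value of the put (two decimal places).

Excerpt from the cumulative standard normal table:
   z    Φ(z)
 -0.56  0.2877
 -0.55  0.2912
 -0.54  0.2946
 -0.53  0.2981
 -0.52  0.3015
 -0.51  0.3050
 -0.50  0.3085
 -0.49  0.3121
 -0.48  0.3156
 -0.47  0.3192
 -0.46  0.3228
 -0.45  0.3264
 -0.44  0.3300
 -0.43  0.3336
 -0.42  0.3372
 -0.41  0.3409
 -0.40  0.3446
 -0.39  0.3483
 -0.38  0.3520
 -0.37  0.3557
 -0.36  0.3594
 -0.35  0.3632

σ√T = 0.16·√0.5 = 0.1131
ln(S/K) + (r + σ²/2)T = ln(450/430) + (0.012 + 0.16²/2)·0.5 = 0.0455 + 0.0124 = 0.0579
d₁ = 0.0579 / 0.1131 = 0.5114 ⇒ 0.51
d₂ = d₁ − σ√T = 0.5114 − 0.1131 = 0.3983 ⇒ 0.40
e^(−rT) = e^(−0.012·0.5) = 0.9940
P = 430·0.9940·N(-0.40) − 450·N(-0.51) = 430·0.9940·0.3446 − 450·0.3050 = 147.2889 − 137.2500 = 10.0389

10.04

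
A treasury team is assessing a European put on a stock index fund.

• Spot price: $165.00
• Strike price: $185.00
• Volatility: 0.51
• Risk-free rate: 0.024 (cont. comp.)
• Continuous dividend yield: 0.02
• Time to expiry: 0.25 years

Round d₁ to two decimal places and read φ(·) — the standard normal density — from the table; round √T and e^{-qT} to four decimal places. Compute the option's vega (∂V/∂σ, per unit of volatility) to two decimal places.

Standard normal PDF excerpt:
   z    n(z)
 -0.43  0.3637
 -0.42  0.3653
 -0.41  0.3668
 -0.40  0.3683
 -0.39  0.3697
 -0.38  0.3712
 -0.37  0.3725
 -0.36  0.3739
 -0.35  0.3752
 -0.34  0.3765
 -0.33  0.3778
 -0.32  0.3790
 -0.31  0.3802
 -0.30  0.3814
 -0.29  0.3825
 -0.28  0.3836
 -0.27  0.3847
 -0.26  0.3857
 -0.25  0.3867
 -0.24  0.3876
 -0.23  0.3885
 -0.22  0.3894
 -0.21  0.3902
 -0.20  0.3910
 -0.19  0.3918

σ√T = 0.51 × 0.5000 = 0.2550
d₁ = [ln(165/185) + (0.024 − 0.02 + 0.51²/2)·0.25] / 0.2550 = [-0.1144 + 0.0335] / 0.2550 = -0.3172 → -0.32
√T = √0.25 = 0.5000
φ(d₁) = φ(-0.32) = 0.3790
e^(−qT) = e^(−0.02·0.25) = 0.9950
vega = S·e^(−qT)·φ(d₁)·√T = 165·0.9950·0.3790·0.5000 = 31.1112
(Vega is the same for a European call and put with the same parameters.)

31.11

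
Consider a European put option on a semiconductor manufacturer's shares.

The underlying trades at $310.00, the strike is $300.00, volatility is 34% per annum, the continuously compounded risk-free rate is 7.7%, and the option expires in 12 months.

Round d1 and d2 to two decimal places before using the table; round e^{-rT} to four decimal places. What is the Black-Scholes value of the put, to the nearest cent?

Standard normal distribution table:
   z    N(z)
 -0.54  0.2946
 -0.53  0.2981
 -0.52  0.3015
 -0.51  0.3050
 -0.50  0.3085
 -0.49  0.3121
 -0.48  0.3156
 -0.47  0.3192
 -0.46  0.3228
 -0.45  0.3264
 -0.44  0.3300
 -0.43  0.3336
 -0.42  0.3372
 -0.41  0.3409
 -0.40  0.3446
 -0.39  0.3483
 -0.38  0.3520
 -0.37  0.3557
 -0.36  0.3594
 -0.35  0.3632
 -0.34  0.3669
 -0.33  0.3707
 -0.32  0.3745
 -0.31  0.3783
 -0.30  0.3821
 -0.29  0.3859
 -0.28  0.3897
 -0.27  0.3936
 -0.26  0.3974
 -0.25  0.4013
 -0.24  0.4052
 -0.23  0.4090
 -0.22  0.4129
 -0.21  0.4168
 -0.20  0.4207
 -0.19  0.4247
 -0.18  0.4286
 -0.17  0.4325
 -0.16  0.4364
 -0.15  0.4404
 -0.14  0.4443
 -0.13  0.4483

T = 1;  σ√T = 0.3400
d₁ = [ln(310/300) + (0.077 + 0.34²/2)·1] / 0.3400 = [0.0328 + 0.1348] / 0.3400 = 0.4929 which rounds to 0.49
d₂ = d₁ − σ√T = 0.4929 − 0.3400 = 0.1529 which rounds to 0.15
exp(−rT) = exp(−0.077·1) = 0.9259
N(−d₂) = N(-0.15) = 0.4404;  N(−d₁) = N(-0.49) = 0.3121
P = 300·0.9259·0.4404 − 310·0.3121 = 122.3299 − 96.7510 = 25.5789

$25.58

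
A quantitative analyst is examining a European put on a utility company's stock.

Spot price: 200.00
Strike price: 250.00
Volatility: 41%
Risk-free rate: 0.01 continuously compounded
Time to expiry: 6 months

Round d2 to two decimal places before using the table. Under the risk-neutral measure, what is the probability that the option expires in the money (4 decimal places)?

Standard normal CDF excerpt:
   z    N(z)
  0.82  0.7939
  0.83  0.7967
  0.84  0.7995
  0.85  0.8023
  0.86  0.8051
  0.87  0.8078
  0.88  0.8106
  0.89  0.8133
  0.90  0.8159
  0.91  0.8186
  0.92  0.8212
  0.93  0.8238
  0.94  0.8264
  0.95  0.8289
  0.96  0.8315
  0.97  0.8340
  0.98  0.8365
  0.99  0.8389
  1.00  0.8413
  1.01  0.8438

0.8159

T = 0.5;  σ√T = 0.2899
d₁ = [ln(200/250) + (0.01 + 0.41²/2)·0.5] / 0.2899 = [-0.2231 + 0.0470] / 0.2899 = -0.6075 → -0.61
d₂ = d₁ − σ√T = -0.6075 − 0.2899 = -0.8974 → -0.90
Risk-neutral Pr[S_T < K] = N(−d₂) = N(0.90) = 0.8159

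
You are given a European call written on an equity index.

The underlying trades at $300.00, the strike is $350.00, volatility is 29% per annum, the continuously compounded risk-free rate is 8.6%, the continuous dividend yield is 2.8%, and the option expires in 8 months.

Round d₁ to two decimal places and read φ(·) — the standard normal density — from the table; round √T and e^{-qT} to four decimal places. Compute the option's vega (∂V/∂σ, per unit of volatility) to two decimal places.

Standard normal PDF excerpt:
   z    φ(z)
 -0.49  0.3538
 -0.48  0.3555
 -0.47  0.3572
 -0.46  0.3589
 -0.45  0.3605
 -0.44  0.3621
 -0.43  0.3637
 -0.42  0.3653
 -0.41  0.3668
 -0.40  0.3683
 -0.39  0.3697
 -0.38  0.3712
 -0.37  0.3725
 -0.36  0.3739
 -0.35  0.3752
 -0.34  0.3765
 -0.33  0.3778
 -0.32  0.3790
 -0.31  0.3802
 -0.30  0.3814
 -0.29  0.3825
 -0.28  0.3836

T = 0.6667;  σ√T = 0.2368
d₁ = [ln(300/350) + (0.086 − 0.028 + 0.29²/2)·0.6667] / 0.2368 = [-0.1542 + 0.0667] / 0.2368 = -0.3693 which rounds to -0.37
√T = √0.6667 = 0.8165
φ(d₁) = φ(-0.37) = 0.3725
exp(−qT) = exp(−0.028·0.6667) = 0.9815
vega = S·exp(−qT)·φ(d₁)·√T = 300·0.9815·0.3725·0.8165 = 89.5559

89.56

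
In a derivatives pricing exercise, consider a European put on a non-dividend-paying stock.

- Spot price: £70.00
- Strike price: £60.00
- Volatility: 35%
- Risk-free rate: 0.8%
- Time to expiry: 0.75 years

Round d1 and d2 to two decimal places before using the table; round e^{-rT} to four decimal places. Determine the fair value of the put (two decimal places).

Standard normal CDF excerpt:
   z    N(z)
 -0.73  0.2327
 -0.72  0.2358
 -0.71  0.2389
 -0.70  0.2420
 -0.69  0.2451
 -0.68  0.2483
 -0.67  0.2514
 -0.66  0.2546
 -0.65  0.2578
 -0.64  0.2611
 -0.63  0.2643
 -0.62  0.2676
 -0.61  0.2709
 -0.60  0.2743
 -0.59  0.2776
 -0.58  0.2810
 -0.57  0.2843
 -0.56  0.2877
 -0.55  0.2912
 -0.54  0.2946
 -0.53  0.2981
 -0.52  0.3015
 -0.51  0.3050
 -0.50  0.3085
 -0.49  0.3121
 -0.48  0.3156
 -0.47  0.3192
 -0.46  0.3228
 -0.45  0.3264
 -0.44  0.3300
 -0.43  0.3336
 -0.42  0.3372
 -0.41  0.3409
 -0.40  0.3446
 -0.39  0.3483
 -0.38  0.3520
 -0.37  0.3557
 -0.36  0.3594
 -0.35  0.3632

£3.61

σ√T = 0.35 × 0.8660 = 0.3031
ln(S/K) + (r + σ²/2)T = ln(70/60) + (0.008 + 0.35²/2)·0.75 = 0.1542 + 0.0519 = 0.2061
d₁ = 0.2061 / 0.3031 = 0.6799 → 0.68
d₂ = d₁ − σ√T = 0.6799 − 0.3031 = 0.3768 → 0.38
exp(−rT) = exp(−0.008·0.75) = 0.9940
P = 60·0.9940·N(-0.38) − 70·N(-0.68) = 60·0.9940·0.3520 − 70·0.2483 = 20.9933 − 17.3810 = 3.6123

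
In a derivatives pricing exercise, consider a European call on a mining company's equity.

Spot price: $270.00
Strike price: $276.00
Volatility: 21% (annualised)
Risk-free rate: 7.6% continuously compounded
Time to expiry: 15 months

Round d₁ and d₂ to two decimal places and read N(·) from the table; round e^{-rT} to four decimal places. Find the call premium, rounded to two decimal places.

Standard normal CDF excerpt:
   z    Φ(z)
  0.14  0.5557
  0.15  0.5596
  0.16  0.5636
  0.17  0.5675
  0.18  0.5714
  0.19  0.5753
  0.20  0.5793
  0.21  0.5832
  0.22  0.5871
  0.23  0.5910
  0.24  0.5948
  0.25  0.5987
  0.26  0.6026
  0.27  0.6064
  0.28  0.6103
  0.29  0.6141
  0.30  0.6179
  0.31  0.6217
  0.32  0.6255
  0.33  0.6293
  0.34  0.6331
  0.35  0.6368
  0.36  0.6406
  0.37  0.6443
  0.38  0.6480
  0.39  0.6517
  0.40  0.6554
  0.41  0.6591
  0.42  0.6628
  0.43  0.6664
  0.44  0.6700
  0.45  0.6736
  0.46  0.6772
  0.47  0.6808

$35.53

σ√T = 0.21·√1.25 = 0.2348
ln(S/K) + (r + σ²/2)T = ln(270/276) + (0.076 + 0.21²/2)·1.25 = -0.0220 + 0.1226 = 0.1006
d₁ = 0.1006 / 0.2348 = 0.4284 → 0.43
d₂ = d₁ − σ√T = 0.4284 − 0.2348 = 0.1936 → 0.19
exp(−rT) = exp(−0.076·1.25) = 0.9094
N(d₁) = N(0.43) = 0.6664;  N(d₂) = N(0.19) = 0.5753
C = 270·0.6664 − 276·0.9094·0.5753 = 179.9280 − 144.3971 = 35.5309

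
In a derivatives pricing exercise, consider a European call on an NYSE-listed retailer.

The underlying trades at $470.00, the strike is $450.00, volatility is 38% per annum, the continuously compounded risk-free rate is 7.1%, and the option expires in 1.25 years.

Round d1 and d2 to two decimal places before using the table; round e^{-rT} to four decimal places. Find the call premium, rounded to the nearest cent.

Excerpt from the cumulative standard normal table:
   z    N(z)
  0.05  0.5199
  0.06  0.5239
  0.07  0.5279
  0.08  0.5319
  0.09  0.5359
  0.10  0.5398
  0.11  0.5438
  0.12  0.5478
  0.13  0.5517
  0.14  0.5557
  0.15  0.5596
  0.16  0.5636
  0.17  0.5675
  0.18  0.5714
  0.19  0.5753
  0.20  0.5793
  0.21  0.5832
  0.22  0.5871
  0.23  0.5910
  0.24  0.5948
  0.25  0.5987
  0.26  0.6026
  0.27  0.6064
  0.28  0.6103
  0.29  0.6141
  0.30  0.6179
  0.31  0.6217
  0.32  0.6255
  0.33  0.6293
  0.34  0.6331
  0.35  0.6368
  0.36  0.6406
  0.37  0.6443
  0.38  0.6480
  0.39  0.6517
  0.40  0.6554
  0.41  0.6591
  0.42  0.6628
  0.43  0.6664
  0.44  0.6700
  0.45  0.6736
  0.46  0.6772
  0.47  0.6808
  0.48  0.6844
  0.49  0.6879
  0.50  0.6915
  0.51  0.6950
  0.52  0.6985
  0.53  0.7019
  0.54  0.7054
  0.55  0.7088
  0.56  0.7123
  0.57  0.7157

$106.01

σ√T = 0.38·√1.25 = 0.4249
d₁ = [ln(470/450) + (0.071 + ½·0.38²)·1.25] / (σ√T) = (0.0435 + 0.1790) / 0.4249 = 0.5237 ⇒ 0.52
d₂ = 0.5237 − 0.4249 = 0.0988 ⇒ 0.10
exp(−rT) = exp(−0.071·1.25) = 0.9151
C = 470·N(0.52) − 450·0.9151·N(0.10) = 470·0.6985 − 450·0.9151·0.5398 = 328.2950 − 222.2869 = 106.0081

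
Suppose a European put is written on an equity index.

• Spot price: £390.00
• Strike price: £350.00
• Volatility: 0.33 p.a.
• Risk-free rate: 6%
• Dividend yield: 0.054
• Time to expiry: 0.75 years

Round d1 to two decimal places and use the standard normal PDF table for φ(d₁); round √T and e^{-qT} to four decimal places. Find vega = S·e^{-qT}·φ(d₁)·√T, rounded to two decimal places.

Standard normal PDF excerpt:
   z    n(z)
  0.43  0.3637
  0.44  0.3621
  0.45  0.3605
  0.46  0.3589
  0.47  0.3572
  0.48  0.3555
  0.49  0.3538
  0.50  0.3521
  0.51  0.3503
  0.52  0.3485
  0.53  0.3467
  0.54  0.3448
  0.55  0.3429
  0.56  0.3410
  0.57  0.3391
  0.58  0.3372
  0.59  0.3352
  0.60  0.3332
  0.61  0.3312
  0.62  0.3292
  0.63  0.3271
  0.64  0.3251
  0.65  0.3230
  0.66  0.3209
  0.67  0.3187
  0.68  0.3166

T = 0.75;  σ√T = 0.2858
d₁ = [ln(390/350) + (0.06 − 0.054 + 0.33²/2)·0.75] / 0.2858 = [0.1082 + 0.0453] / 0.2858 = 0.5373 ⇒ 0.54
√T = √0.75 = 0.8660
φ(d₁) = φ(0.54) = 0.3448
exp(−qT) = exp(−0.054·0.75) = 0.9603
vega = S·exp(−qT)·φ(d₁)·√T = 390·0.9603·0.3448·0.8660 = 111.8296
(The call has the same vega.)

111.83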